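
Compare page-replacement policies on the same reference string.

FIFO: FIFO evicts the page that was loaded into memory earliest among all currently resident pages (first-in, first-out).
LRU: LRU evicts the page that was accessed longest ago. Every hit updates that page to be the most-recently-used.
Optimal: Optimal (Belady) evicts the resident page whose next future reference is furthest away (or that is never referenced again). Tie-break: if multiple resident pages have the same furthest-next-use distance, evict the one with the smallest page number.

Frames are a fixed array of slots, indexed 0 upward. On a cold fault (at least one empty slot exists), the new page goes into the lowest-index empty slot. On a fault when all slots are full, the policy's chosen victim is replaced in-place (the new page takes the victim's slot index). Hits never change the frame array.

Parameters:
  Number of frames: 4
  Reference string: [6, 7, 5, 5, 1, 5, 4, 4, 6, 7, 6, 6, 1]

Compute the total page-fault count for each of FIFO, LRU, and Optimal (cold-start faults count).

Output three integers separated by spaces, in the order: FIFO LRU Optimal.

--- FIFO ---
  step 0: ref 6 -> FAULT, frames=[6,-,-,-] (faults so far: 1)
  step 1: ref 7 -> FAULT, frames=[6,7,-,-] (faults so far: 2)
  step 2: ref 5 -> FAULT, frames=[6,7,5,-] (faults so far: 3)
  step 3: ref 5 -> HIT, frames=[6,7,5,-] (faults so far: 3)
  step 4: ref 1 -> FAULT, frames=[6,7,5,1] (faults so far: 4)
  step 5: ref 5 -> HIT, frames=[6,7,5,1] (faults so far: 4)
  step 6: ref 4 -> FAULT, evict 6, frames=[4,7,5,1] (faults so far: 5)
  step 7: ref 4 -> HIT, frames=[4,7,5,1] (faults so far: 5)
  step 8: ref 6 -> FAULT, evict 7, frames=[4,6,5,1] (faults so far: 6)
  step 9: ref 7 -> FAULT, evict 5, frames=[4,6,7,1] (faults so far: 7)
  step 10: ref 6 -> HIT, frames=[4,6,7,1] (faults so far: 7)
  step 11: ref 6 -> HIT, frames=[4,6,7,1] (faults so far: 7)
  step 12: ref 1 -> HIT, frames=[4,6,7,1] (faults so far: 7)
  FIFO total faults: 7
--- LRU ---
  step 0: ref 6 -> FAULT, frames=[6,-,-,-] (faults so far: 1)
  step 1: ref 7 -> FAULT, frames=[6,7,-,-] (faults so far: 2)
  step 2: ref 5 -> FAULT, frames=[6,7,5,-] (faults so far: 3)
  step 3: ref 5 -> HIT, frames=[6,7,5,-] (faults so far: 3)
  step 4: ref 1 -> FAULT, frames=[6,7,5,1] (faults so far: 4)
  step 5: ref 5 -> HIT, frames=[6,7,5,1] (faults so far: 4)
  step 6: ref 4 -> FAULT, evict 6, frames=[4,7,5,1] (faults so far: 5)
  step 7: ref 4 -> HIT, frames=[4,7,5,1] (faults so far: 5)
  step 8: ref 6 -> FAULT, evict 7, frames=[4,6,5,1] (faults so far: 6)
  step 9: ref 7 -> FAULT, evict 1, frames=[4,6,5,7] (faults so far: 7)
  step 10: ref 6 -> HIT, frames=[4,6,5,7] (faults so far: 7)
  step 11: ref 6 -> HIT, frames=[4,6,5,7] (faults so far: 7)
  step 12: ref 1 -> FAULT, evict 5, frames=[4,6,1,7] (faults so far: 8)
  LRU total faults: 8
--- Optimal ---
  step 0: ref 6 -> FAULT, frames=[6,-,-,-] (faults so far: 1)
  step 1: ref 7 -> FAULT, frames=[6,7,-,-] (faults so far: 2)
  step 2: ref 5 -> FAULT, frames=[6,7,5,-] (faults so far: 3)
  step 3: ref 5 -> HIT, frames=[6,7,5,-] (faults so far: 3)
  step 4: ref 1 -> FAULT, frames=[6,7,5,1] (faults so far: 4)
  step 5: ref 5 -> HIT, frames=[6,7,5,1] (faults so far: 4)
  step 6: ref 4 -> FAULT, evict 5, frames=[6,7,4,1] (faults so far: 5)
  step 7: ref 4 -> HIT, frames=[6,7,4,1] (faults so far: 5)
  step 8: ref 6 -> HIT, frames=[6,7,4,1] (faults so far: 5)
  step 9: ref 7 -> HIT, frames=[6,7,4,1] (faults so far: 5)
  step 10: ref 6 -> HIT, frames=[6,7,4,1] (faults so far: 5)
  step 11: ref 6 -> HIT, frames=[6,7,4,1] (faults so far: 5)
  step 12: ref 1 -> HIT, frames=[6,7,4,1] (faults so far: 5)
  Optimal total faults: 5

Answer: 7 8 5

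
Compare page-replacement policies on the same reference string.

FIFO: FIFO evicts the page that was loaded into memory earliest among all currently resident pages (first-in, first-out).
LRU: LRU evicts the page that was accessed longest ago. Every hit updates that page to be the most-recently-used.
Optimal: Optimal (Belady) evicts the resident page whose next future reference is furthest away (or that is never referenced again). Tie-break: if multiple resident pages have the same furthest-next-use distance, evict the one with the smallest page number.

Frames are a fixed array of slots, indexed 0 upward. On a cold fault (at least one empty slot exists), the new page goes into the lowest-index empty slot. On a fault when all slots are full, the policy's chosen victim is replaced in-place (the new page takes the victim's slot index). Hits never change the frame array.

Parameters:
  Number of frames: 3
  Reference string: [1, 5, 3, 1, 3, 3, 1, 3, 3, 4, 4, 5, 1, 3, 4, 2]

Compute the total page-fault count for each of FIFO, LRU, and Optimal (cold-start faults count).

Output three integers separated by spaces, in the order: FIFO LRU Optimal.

--- FIFO ---
  step 0: ref 1 -> FAULT, frames=[1,-,-] (faults so far: 1)
  step 1: ref 5 -> FAULT, frames=[1,5,-] (faults so far: 2)
  step 2: ref 3 -> FAULT, frames=[1,5,3] (faults so far: 3)
  step 3: ref 1 -> HIT, frames=[1,5,3] (faults so far: 3)
  step 4: ref 3 -> HIT, frames=[1,5,3] (faults so far: 3)
  step 5: ref 3 -> HIT, frames=[1,5,3] (faults so far: 3)
  step 6: ref 1 -> HIT, frames=[1,5,3] (faults so far: 3)
  step 7: ref 3 -> HIT, frames=[1,5,3] (faults so far: 3)
  step 8: ref 3 -> HIT, frames=[1,5,3] (faults so far: 3)
  step 9: ref 4 -> FAULT, evict 1, frames=[4,5,3] (faults so far: 4)
  step 10: ref 4 -> HIT, frames=[4,5,3] (faults so far: 4)
  step 11: ref 5 -> HIT, frames=[4,5,3] (faults so far: 4)
  step 12: ref 1 -> FAULT, evict 5, frames=[4,1,3] (faults so far: 5)
  step 13: ref 3 -> HIT, frames=[4,1,3] (faults so far: 5)
  step 14: ref 4 -> HIT, frames=[4,1,3] (faults so far: 5)
  step 15: ref 2 -> FAULT, evict 3, frames=[4,1,2] (faults so far: 6)
  FIFO total faults: 6
--- LRU ---
  step 0: ref 1 -> FAULT, frames=[1,-,-] (faults so far: 1)
  step 1: ref 5 -> FAULT, frames=[1,5,-] (faults so far: 2)
  step 2: ref 3 -> FAULT, frames=[1,5,3] (faults so far: 3)
  step 3: ref 1 -> HIT, frames=[1,5,3] (faults so far: 3)
  step 4: ref 3 -> HIT, frames=[1,5,3] (faults so far: 3)
  step 5: ref 3 -> HIT, frames=[1,5,3] (faults so far: 3)
  step 6: ref 1 -> HIT, frames=[1,5,3] (faults so far: 3)
  step 7: ref 3 -> HIT, frames=[1,5,3] (faults so far: 3)
  step 8: ref 3 -> HIT, frames=[1,5,3] (faults so far: 3)
  step 9: ref 4 -> FAULT, evict 5, frames=[1,4,3] (faults so far: 4)
  step 10: ref 4 -> HIT, frames=[1,4,3] (faults so far: 4)
  step 11: ref 5 -> FAULT, evict 1, frames=[5,4,3] (faults so far: 5)
  step 12: ref 1 -> FAULT, evict 3, frames=[5,4,1] (faults so far: 6)
  step 13: ref 3 -> FAULT, evict 4, frames=[5,3,1] (faults so far: 7)
  step 14: ref 4 -> FAULT, evict 5, frames=[4,3,1] (faults so far: 8)
  step 15: ref 2 -> FAULT, evict 1, frames=[4,3,2] (faults so far: 9)
  LRU total faults: 9
--- Optimal ---
  step 0: ref 1 -> FAULT, frames=[1,-,-] (faults so far: 1)
  step 1: ref 5 -> FAULT, frames=[1,5,-] (faults so far: 2)
  step 2: ref 3 -> FAULT, frames=[1,5,3] (faults so far: 3)
  step 3: ref 1 -> HIT, frames=[1,5,3] (faults so far: 3)
  step 4: ref 3 -> HIT, frames=[1,5,3] (faults so far: 3)
  step 5: ref 3 -> HIT, frames=[1,5,3] (faults so far: 3)
  step 6: ref 1 -> HIT, frames=[1,5,3] (faults so far: 3)
  step 7: ref 3 -> HIT, frames=[1,5,3] (faults so far: 3)
  step 8: ref 3 -> HIT, frames=[1,5,3] (faults so far: 3)
  step 9: ref 4 -> FAULT, evict 3, frames=[1,5,4] (faults so far: 4)
  step 10: ref 4 -> HIT, frames=[1,5,4] (faults so far: 4)
  step 11: ref 5 -> HIT, frames=[1,5,4] (faults so far: 4)
  step 12: ref 1 -> HIT, frames=[1,5,4] (faults so far: 4)
  step 13: ref 3 -> FAULT, evict 1, frames=[3,5,4] (faults so far: 5)
  step 14: ref 4 -> HIT, frames=[3,5,4] (faults so far: 5)
  step 15: ref 2 -> FAULT, evict 3, frames=[2,5,4] (faults so far: 6)
  Optimal total faults: 6

Answer: 6 9 6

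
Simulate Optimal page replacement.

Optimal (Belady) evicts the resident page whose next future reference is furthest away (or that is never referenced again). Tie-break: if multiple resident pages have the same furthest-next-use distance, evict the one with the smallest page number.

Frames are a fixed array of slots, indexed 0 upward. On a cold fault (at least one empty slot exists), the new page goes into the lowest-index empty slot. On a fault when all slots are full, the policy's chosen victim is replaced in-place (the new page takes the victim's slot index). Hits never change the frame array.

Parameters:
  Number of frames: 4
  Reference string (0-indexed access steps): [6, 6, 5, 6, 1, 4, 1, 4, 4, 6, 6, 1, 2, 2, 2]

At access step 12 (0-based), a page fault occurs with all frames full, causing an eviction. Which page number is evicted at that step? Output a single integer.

Answer: 1

Derivation:
Step 0: ref 6 -> FAULT, frames=[6,-,-,-]
Step 1: ref 6 -> HIT, frames=[6,-,-,-]
Step 2: ref 5 -> FAULT, frames=[6,5,-,-]
Step 3: ref 6 -> HIT, frames=[6,5,-,-]
Step 4: ref 1 -> FAULT, frames=[6,5,1,-]
Step 5: ref 4 -> FAULT, frames=[6,5,1,4]
Step 6: ref 1 -> HIT, frames=[6,5,1,4]
Step 7: ref 4 -> HIT, frames=[6,5,1,4]
Step 8: ref 4 -> HIT, frames=[6,5,1,4]
Step 9: ref 6 -> HIT, frames=[6,5,1,4]
Step 10: ref 6 -> HIT, frames=[6,5,1,4]
Step 11: ref 1 -> HIT, frames=[6,5,1,4]
Step 12: ref 2 -> FAULT, evict 1, frames=[6,5,2,4]
At step 12: evicted page 1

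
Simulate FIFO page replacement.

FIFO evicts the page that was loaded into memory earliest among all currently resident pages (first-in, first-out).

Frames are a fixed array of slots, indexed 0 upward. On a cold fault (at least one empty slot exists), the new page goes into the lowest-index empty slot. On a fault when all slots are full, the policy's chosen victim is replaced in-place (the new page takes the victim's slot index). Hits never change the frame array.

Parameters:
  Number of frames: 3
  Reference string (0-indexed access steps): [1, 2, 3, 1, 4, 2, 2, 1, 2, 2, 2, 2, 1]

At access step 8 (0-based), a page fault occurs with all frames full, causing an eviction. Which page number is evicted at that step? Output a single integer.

Answer: 3

Derivation:
Step 0: ref 1 -> FAULT, frames=[1,-,-]
Step 1: ref 2 -> FAULT, frames=[1,2,-]
Step 2: ref 3 -> FAULT, frames=[1,2,3]
Step 3: ref 1 -> HIT, frames=[1,2,3]
Step 4: ref 4 -> FAULT, evict 1, frames=[4,2,3]
Step 5: ref 2 -> HIT, frames=[4,2,3]
Step 6: ref 2 -> HIT, frames=[4,2,3]
Step 7: ref 1 -> FAULT, evict 2, frames=[4,1,3]
Step 8: ref 2 -> FAULT, evict 3, frames=[4,1,2]
At step 8: evicted page 3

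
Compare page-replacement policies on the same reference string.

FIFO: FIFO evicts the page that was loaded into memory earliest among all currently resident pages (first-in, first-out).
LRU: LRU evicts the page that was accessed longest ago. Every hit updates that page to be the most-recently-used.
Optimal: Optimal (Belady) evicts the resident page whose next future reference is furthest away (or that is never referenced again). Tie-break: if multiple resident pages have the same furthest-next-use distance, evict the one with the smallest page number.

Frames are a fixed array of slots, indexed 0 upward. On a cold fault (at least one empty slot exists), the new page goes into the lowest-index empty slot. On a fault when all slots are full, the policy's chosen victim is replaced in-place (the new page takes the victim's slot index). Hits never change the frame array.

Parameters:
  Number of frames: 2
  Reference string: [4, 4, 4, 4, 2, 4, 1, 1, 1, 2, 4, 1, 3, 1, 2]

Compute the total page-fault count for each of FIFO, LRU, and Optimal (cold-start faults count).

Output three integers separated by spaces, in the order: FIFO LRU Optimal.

Answer: 7 8 6

Derivation:
--- FIFO ---
  step 0: ref 4 -> FAULT, frames=[4,-] (faults so far: 1)
  step 1: ref 4 -> HIT, frames=[4,-] (faults so far: 1)
  step 2: ref 4 -> HIT, frames=[4,-] (faults so far: 1)
  step 3: ref 4 -> HIT, frames=[4,-] (faults so far: 1)
  step 4: ref 2 -> FAULT, frames=[4,2] (faults so far: 2)
  step 5: ref 4 -> HIT, frames=[4,2] (faults so far: 2)
  step 6: ref 1 -> FAULT, evict 4, frames=[1,2] (faults so far: 3)
  step 7: ref 1 -> HIT, frames=[1,2] (faults so far: 3)
  step 8: ref 1 -> HIT, frames=[1,2] (faults so far: 3)
  step 9: ref 2 -> HIT, frames=[1,2] (faults so far: 3)
  step 10: ref 4 -> FAULT, evict 2, frames=[1,4] (faults so far: 4)
  step 11: ref 1 -> HIT, frames=[1,4] (faults so far: 4)
  step 12: ref 3 -> FAULT, evict 1, frames=[3,4] (faults so far: 5)
  step 13: ref 1 -> FAULT, evict 4, frames=[3,1] (faults so far: 6)
  step 14: ref 2 -> FAULT, evict 3, frames=[2,1] (faults so far: 7)
  FIFO total faults: 7
--- LRU ---
  step 0: ref 4 -> FAULT, frames=[4,-] (faults so far: 1)
  step 1: ref 4 -> HIT, frames=[4,-] (faults so far: 1)
  step 2: ref 4 -> HIT, frames=[4,-] (faults so far: 1)
  step 3: ref 4 -> HIT, frames=[4,-] (faults so far: 1)
  step 4: ref 2 -> FAULT, frames=[4,2] (faults so far: 2)
  step 5: ref 4 -> HIT, frames=[4,2] (faults so far: 2)
  step 6: ref 1 -> FAULT, evict 2, frames=[4,1] (faults so far: 3)
  step 7: ref 1 -> HIT, frames=[4,1] (faults so far: 3)
  step 8: ref 1 -> HIT, frames=[4,1] (faults so far: 3)
  step 9: ref 2 -> FAULT, evict 4, frames=[2,1] (faults so far: 4)
  step 10: ref 4 -> FAULT, evict 1, frames=[2,4] (faults so far: 5)
  step 11: ref 1 -> FAULT, evict 2, frames=[1,4] (faults so far: 6)
  step 12: ref 3 -> FAULT, evict 4, frames=[1,3] (faults so far: 7)
  step 13: ref 1 -> HIT, frames=[1,3] (faults so far: 7)
  step 14: ref 2 -> FAULT, evict 3, frames=[1,2] (faults so far: 8)
  LRU total faults: 8
--- Optimal ---
  step 0: ref 4 -> FAULT, frames=[4,-] (faults so far: 1)
  step 1: ref 4 -> HIT, frames=[4,-] (faults so far: 1)
  step 2: ref 4 -> HIT, frames=[4,-] (faults so far: 1)
  step 3: ref 4 -> HIT, frames=[4,-] (faults so far: 1)
  step 4: ref 2 -> FAULT, frames=[4,2] (faults so far: 2)
  step 5: ref 4 -> HIT, frames=[4,2] (faults so far: 2)
  step 6: ref 1 -> FAULT, evict 4, frames=[1,2] (faults so far: 3)
  step 7: ref 1 -> HIT, frames=[1,2] (faults so far: 3)
  step 8: ref 1 -> HIT, frames=[1,2] (faults so far: 3)
  step 9: ref 2 -> HIT, frames=[1,2] (faults so far: 3)
  step 10: ref 4 -> FAULT, evict 2, frames=[1,4] (faults so far: 4)
  step 11: ref 1 -> HIT, frames=[1,4] (faults so far: 4)
  step 12: ref 3 -> FAULT, evict 4, frames=[1,3] (faults so far: 5)
  step 13: ref 1 -> HIT, frames=[1,3] (faults so far: 5)
  step 14: ref 2 -> FAULT, evict 1, frames=[2,3] (faults so far: 6)
  Optimal total faults: 6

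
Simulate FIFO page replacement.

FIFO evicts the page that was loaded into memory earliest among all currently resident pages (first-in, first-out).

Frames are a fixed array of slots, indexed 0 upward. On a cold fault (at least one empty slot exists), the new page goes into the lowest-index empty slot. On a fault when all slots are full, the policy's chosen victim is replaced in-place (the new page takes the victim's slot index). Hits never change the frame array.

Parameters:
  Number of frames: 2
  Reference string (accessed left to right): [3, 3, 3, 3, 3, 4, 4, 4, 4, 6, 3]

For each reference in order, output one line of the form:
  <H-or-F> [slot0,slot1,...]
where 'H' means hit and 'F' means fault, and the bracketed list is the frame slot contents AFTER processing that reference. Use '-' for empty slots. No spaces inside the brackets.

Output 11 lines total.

F [3,-]
H [3,-]
H [3,-]
H [3,-]
H [3,-]
F [3,4]
H [3,4]
H [3,4]
H [3,4]
F [6,4]
F [6,3]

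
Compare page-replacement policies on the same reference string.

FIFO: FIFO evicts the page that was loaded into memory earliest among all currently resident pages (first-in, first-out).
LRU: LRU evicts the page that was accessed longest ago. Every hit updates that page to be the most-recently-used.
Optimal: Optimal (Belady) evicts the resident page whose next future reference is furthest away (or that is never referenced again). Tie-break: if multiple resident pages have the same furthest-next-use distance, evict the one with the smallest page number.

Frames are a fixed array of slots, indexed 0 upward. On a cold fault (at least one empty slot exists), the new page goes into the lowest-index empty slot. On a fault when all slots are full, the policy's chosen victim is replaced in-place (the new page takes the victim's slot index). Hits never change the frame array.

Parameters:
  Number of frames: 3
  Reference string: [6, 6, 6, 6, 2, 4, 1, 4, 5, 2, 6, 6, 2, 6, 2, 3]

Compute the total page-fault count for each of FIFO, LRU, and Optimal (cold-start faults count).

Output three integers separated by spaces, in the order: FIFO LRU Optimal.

Answer: 8 8 7

Derivation:
--- FIFO ---
  step 0: ref 6 -> FAULT, frames=[6,-,-] (faults so far: 1)
  step 1: ref 6 -> HIT, frames=[6,-,-] (faults so far: 1)
  step 2: ref 6 -> HIT, frames=[6,-,-] (faults so far: 1)
  step 3: ref 6 -> HIT, frames=[6,-,-] (faults so far: 1)
  step 4: ref 2 -> FAULT, frames=[6,2,-] (faults so far: 2)
  step 5: ref 4 -> FAULT, frames=[6,2,4] (faults so far: 3)
  step 6: ref 1 -> FAULT, evict 6, frames=[1,2,4] (faults so far: 4)
  step 7: ref 4 -> HIT, frames=[1,2,4] (faults so far: 4)
  step 8: ref 5 -> FAULT, evict 2, frames=[1,5,4] (faults so far: 5)
  step 9: ref 2 -> FAULT, evict 4, frames=[1,5,2] (faults so far: 6)
  step 10: ref 6 -> FAULT, evict 1, frames=[6,5,2] (faults so far: 7)
  step 11: ref 6 -> HIT, frames=[6,5,2] (faults so far: 7)
  step 12: ref 2 -> HIT, frames=[6,5,2] (faults so far: 7)
  step 13: ref 6 -> HIT, frames=[6,5,2] (faults so far: 7)
  step 14: ref 2 -> HIT, frames=[6,5,2] (faults so far: 7)
  step 15: ref 3 -> FAULT, evict 5, frames=[6,3,2] (faults so far: 8)
  FIFO total faults: 8
--- LRU ---
  step 0: ref 6 -> FAULT, frames=[6,-,-] (faults so far: 1)
  step 1: ref 6 -> HIT, frames=[6,-,-] (faults so far: 1)
  step 2: ref 6 -> HIT, frames=[6,-,-] (faults so far: 1)
  step 3: ref 6 -> HIT, frames=[6,-,-] (faults so far: 1)
  step 4: ref 2 -> FAULT, frames=[6,2,-] (faults so far: 2)
  step 5: ref 4 -> FAULT, frames=[6,2,4] (faults so far: 3)
  step 6: ref 1 -> FAULT, evict 6, frames=[1,2,4] (faults so far: 4)
  step 7: ref 4 -> HIT, frames=[1,2,4] (faults so far: 4)
  step 8: ref 5 -> FAULT, evict 2, frames=[1,5,4] (faults so far: 5)
  step 9: ref 2 -> FAULT, evict 1, frames=[2,5,4] (faults so far: 6)
  step 10: ref 6 -> FAULT, evict 4, frames=[2,5,6] (faults so far: 7)
  step 11: ref 6 -> HIT, frames=[2,5,6] (faults so far: 7)
  step 12: ref 2 -> HIT, frames=[2,5,6] (faults so far: 7)
  step 13: ref 6 -> HIT, frames=[2,5,6] (faults so far: 7)
  step 14: ref 2 -> HIT, frames=[2,5,6] (faults so far: 7)
  step 15: ref 3 -> FAULT, evict 5, frames=[2,3,6] (faults so far: 8)
  LRU total faults: 8
--- Optimal ---
  step 0: ref 6 -> FAULT, frames=[6,-,-] (faults so far: 1)
  step 1: ref 6 -> HIT, frames=[6,-,-] (faults so far: 1)
  step 2: ref 6 -> HIT, frames=[6,-,-] (faults so far: 1)
  step 3: ref 6 -> HIT, frames=[6,-,-] (faults so far: 1)
  step 4: ref 2 -> FAULT, frames=[6,2,-] (faults so far: 2)
  step 5: ref 4 -> FAULT, frames=[6,2,4] (faults so far: 3)
  step 6: ref 1 -> FAULT, evict 6, frames=[1,2,4] (faults so far: 4)
  step 7: ref 4 -> HIT, frames=[1,2,4] (faults so far: 4)
  step 8: ref 5 -> FAULT, evict 1, frames=[5,2,4] (faults so far: 5)
  step 9: ref 2 -> HIT, frames=[5,2,4] (faults so far: 5)
  step 10: ref 6 -> FAULT, evict 4, frames=[5,2,6] (faults so far: 6)
  step 11: ref 6 -> HIT, frames=[5,2,6] (faults so far: 6)
  step 12: ref 2 -> HIT, frames=[5,2,6] (faults so far: 6)
  step 13: ref 6 -> HIT, frames=[5,2,6] (faults so far: 6)
  step 14: ref 2 -> HIT, frames=[5,2,6] (faults so far: 6)
  step 15: ref 3 -> FAULT, evict 2, frames=[5,3,6] (faults so far: 7)
  Optimal total faults: 7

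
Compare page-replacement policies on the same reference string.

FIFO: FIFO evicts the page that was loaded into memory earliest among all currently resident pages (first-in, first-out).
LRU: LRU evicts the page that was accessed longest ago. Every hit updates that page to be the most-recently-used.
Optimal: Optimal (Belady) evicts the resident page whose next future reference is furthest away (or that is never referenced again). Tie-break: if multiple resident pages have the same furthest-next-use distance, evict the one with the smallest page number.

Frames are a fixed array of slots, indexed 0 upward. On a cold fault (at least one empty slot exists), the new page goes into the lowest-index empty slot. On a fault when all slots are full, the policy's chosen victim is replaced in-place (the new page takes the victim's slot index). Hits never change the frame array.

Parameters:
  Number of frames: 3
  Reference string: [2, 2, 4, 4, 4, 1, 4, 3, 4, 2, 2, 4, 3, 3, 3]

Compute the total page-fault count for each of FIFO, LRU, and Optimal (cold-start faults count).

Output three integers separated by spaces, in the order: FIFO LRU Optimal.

--- FIFO ---
  step 0: ref 2 -> FAULT, frames=[2,-,-] (faults so far: 1)
  step 1: ref 2 -> HIT, frames=[2,-,-] (faults so far: 1)
  step 2: ref 4 -> FAULT, frames=[2,4,-] (faults so far: 2)
  step 3: ref 4 -> HIT, frames=[2,4,-] (faults so far: 2)
  step 4: ref 4 -> HIT, frames=[2,4,-] (faults so far: 2)
  step 5: ref 1 -> FAULT, frames=[2,4,1] (faults so far: 3)
  step 6: ref 4 -> HIT, frames=[2,4,1] (faults so far: 3)
  step 7: ref 3 -> FAULT, evict 2, frames=[3,4,1] (faults so far: 4)
  step 8: ref 4 -> HIT, frames=[3,4,1] (faults so far: 4)
  step 9: ref 2 -> FAULT, evict 4, frames=[3,2,1] (faults so far: 5)
  step 10: ref 2 -> HIT, frames=[3,2,1] (faults so far: 5)
  step 11: ref 4 -> FAULT, evict 1, frames=[3,2,4] (faults so far: 6)
  step 12: ref 3 -> HIT, frames=[3,2,4] (faults so far: 6)
  step 13: ref 3 -> HIT, frames=[3,2,4] (faults so far: 6)
  step 14: ref 3 -> HIT, frames=[3,2,4] (faults so far: 6)
  FIFO total faults: 6
--- LRU ---
  step 0: ref 2 -> FAULT, frames=[2,-,-] (faults so far: 1)
  step 1: ref 2 -> HIT, frames=[2,-,-] (faults so far: 1)
  step 2: ref 4 -> FAULT, frames=[2,4,-] (faults so far: 2)
  step 3: ref 4 -> HIT, frames=[2,4,-] (faults so far: 2)
  step 4: ref 4 -> HIT, frames=[2,4,-] (faults so far: 2)
  step 5: ref 1 -> FAULT, frames=[2,4,1] (faults so far: 3)
  step 6: ref 4 -> HIT, frames=[2,4,1] (faults so far: 3)
  step 7: ref 3 -> FAULT, evict 2, frames=[3,4,1] (faults so far: 4)
  step 8: ref 4 -> HIT, frames=[3,4,1] (faults so far: 4)
  step 9: ref 2 -> FAULT, evict 1, frames=[3,4,2] (faults so far: 5)
  step 10: ref 2 -> HIT, frames=[3,4,2] (faults so far: 5)
  step 11: ref 4 -> HIT, frames=[3,4,2] (faults so far: 5)
  step 12: ref 3 -> HIT, frames=[3,4,2] (faults so far: 5)
  step 13: ref 3 -> HIT, frames=[3,4,2] (faults so far: 5)
  step 14: ref 3 -> HIT, frames=[3,4,2] (faults so far: 5)
  LRU total faults: 5
--- Optimal ---
  step 0: ref 2 -> FAULT, frames=[2,-,-] (faults so far: 1)
  step 1: ref 2 -> HIT, frames=[2,-,-] (faults so far: 1)
  step 2: ref 4 -> FAULT, frames=[2,4,-] (faults so far: 2)
  step 3: ref 4 -> HIT, frames=[2,4,-] (faults so far: 2)
  step 4: ref 4 -> HIT, frames=[2,4,-] (faults so far: 2)
  step 5: ref 1 -> FAULT, frames=[2,4,1] (faults so far: 3)
  step 6: ref 4 -> HIT, frames=[2,4,1] (faults so far: 3)
  step 7: ref 3 -> FAULT, evict 1, frames=[2,4,3] (faults so far: 4)
  step 8: ref 4 -> HIT, frames=[2,4,3] (faults so far: 4)
  step 9: ref 2 -> HIT, frames=[2,4,3] (faults so far: 4)
  step 10: ref 2 -> HIT, frames=[2,4,3] (faults so far: 4)
  step 11: ref 4 -> HIT, frames=[2,4,3] (faults so far: 4)
  step 12: ref 3 -> HIT, frames=[2,4,3] (faults so far: 4)
  step 13: ref 3 -> HIT, frames=[2,4,3] (faults so far: 4)
  step 14: ref 3 -> HIT, frames=[2,4,3] (faults so far: 4)
  Optimal total faults: 4

Answer: 6 5 4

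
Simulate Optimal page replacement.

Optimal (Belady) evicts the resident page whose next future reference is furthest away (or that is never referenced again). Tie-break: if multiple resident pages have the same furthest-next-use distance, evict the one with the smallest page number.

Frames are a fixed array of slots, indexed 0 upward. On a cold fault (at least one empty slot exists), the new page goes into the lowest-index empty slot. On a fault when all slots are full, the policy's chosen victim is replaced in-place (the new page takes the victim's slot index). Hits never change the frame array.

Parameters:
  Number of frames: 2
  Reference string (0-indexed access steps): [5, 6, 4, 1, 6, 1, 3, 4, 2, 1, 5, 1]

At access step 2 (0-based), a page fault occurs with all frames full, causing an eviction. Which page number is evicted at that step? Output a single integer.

Answer: 5

Derivation:
Step 0: ref 5 -> FAULT, frames=[5,-]
Step 1: ref 6 -> FAULT, frames=[5,6]
Step 2: ref 4 -> FAULT, evict 5, frames=[4,6]
At step 2: evicted page 5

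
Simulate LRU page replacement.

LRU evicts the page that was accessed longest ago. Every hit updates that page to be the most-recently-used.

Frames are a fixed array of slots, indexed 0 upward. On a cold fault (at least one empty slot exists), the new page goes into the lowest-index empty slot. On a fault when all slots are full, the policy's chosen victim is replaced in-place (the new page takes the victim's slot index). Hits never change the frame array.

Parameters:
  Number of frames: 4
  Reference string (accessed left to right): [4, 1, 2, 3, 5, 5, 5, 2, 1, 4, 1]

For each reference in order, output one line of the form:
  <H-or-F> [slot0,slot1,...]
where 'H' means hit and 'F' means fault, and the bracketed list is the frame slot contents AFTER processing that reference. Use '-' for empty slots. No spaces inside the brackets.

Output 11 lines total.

F [4,-,-,-]
F [4,1,-,-]
F [4,1,2,-]
F [4,1,2,3]
F [5,1,2,3]
H [5,1,2,3]
H [5,1,2,3]
H [5,1,2,3]
H [5,1,2,3]
F [5,1,2,4]
H [5,1,2,4]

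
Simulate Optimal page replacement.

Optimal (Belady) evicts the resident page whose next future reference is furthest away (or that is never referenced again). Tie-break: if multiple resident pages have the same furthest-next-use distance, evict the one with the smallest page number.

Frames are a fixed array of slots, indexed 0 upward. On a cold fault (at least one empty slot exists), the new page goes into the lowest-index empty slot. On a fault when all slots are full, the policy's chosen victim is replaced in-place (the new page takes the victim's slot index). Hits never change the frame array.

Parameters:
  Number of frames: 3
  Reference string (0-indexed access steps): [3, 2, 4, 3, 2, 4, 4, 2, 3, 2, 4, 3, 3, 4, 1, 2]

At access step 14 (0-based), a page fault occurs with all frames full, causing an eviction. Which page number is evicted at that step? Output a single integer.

Answer: 3

Derivation:
Step 0: ref 3 -> FAULT, frames=[3,-,-]
Step 1: ref 2 -> FAULT, frames=[3,2,-]
Step 2: ref 4 -> FAULT, frames=[3,2,4]
Step 3: ref 3 -> HIT, frames=[3,2,4]
Step 4: ref 2 -> HIT, frames=[3,2,4]
Step 5: ref 4 -> HIT, frames=[3,2,4]
Step 6: ref 4 -> HIT, frames=[3,2,4]
Step 7: ref 2 -> HIT, frames=[3,2,4]
Step 8: ref 3 -> HIT, frames=[3,2,4]
Step 9: ref 2 -> HIT, frames=[3,2,4]
Step 10: ref 4 -> HIT, frames=[3,2,4]
Step 11: ref 3 -> HIT, frames=[3,2,4]
Step 12: ref 3 -> HIT, frames=[3,2,4]
Step 13: ref 4 -> HIT, frames=[3,2,4]
Step 14: ref 1 -> FAULT, evict 3, frames=[1,2,4]
At step 14: evicted page 3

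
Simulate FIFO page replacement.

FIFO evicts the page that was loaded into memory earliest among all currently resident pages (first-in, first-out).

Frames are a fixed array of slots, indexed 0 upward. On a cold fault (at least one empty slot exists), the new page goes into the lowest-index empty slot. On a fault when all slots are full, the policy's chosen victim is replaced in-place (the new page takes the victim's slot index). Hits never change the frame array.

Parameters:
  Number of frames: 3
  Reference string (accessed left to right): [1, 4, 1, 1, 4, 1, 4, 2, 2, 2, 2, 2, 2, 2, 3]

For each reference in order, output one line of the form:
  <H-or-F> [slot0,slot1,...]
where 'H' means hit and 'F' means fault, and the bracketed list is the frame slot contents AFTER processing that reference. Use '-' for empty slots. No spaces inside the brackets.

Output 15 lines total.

F [1,-,-]
F [1,4,-]
H [1,4,-]
H [1,4,-]
H [1,4,-]
H [1,4,-]
H [1,4,-]
F [1,4,2]
H [1,4,2]
H [1,4,2]
H [1,4,2]
H [1,4,2]
H [1,4,2]
H [1,4,2]
F [3,4,2]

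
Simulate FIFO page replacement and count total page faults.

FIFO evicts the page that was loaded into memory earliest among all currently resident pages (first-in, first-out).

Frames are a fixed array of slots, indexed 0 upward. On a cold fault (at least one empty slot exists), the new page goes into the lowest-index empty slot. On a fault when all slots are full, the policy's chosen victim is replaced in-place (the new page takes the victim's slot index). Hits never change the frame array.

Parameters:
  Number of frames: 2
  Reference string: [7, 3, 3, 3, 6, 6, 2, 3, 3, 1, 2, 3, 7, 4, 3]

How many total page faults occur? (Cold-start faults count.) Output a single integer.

Step 0: ref 7 → FAULT, frames=[7,-]
Step 1: ref 3 → FAULT, frames=[7,3]
Step 2: ref 3 → HIT, frames=[7,3]
Step 3: ref 3 → HIT, frames=[7,3]
Step 4: ref 6 → FAULT (evict 7), frames=[6,3]
Step 5: ref 6 → HIT, frames=[6,3]
Step 6: ref 2 → FAULT (evict 3), frames=[6,2]
Step 7: ref 3 → FAULT (evict 6), frames=[3,2]
Step 8: ref 3 → HIT, frames=[3,2]
Step 9: ref 1 → FAULT (evict 2), frames=[3,1]
Step 10: ref 2 → FAULT (evict 3), frames=[2,1]
Step 11: ref 3 → FAULT (evict 1), frames=[2,3]
Step 12: ref 7 → FAULT (evict 2), frames=[7,3]
Step 13: ref 4 → FAULT (evict 3), frames=[7,4]
Step 14: ref 3 → FAULT (evict 7), frames=[3,4]
Total faults: 11

Answer: 11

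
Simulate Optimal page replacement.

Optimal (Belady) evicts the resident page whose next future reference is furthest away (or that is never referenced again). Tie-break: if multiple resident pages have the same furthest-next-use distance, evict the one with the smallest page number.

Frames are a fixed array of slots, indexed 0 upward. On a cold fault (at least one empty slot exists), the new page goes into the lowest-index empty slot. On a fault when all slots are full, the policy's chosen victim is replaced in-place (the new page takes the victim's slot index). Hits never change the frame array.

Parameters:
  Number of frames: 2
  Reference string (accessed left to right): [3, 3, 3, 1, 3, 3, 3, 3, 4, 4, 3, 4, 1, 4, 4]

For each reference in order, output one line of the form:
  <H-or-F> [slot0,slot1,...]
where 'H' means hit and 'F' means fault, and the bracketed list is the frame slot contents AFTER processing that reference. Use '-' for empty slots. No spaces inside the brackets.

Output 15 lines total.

F [3,-]
H [3,-]
H [3,-]
F [3,1]
H [3,1]
H [3,1]
H [3,1]
H [3,1]
F [3,4]
H [3,4]
H [3,4]
H [3,4]
F [1,4]
H [1,4]
H [1,4]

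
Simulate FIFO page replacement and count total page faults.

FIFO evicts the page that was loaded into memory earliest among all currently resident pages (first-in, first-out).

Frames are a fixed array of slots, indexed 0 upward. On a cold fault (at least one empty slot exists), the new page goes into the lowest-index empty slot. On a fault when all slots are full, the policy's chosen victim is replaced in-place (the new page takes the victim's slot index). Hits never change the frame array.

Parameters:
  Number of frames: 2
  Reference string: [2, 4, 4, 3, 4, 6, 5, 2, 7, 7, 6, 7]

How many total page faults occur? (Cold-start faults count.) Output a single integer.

Step 0: ref 2 → FAULT, frames=[2,-]
Step 1: ref 4 → FAULT, frames=[2,4]
Step 2: ref 4 → HIT, frames=[2,4]
Step 3: ref 3 → FAULT (evict 2), frames=[3,4]
Step 4: ref 4 → HIT, frames=[3,4]
Step 5: ref 6 → FAULT (evict 4), frames=[3,6]
Step 6: ref 5 → FAULT (evict 3), frames=[5,6]
Step 7: ref 2 → FAULT (evict 6), frames=[5,2]
Step 8: ref 7 → FAULT (evict 5), frames=[7,2]
Step 9: ref 7 → HIT, frames=[7,2]
Step 10: ref 6 → FAULT (evict 2), frames=[7,6]
Step 11: ref 7 → HIT, frames=[7,6]
Total faults: 8

Answer: 8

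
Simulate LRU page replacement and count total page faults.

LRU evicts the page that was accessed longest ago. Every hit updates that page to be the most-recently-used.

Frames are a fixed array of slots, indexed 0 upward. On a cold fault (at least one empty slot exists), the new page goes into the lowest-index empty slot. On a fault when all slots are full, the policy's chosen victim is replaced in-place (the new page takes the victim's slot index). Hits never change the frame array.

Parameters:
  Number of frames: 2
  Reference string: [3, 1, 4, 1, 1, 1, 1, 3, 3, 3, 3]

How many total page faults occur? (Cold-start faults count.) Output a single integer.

Answer: 4

Derivation:
Step 0: ref 3 → FAULT, frames=[3,-]
Step 1: ref 1 → FAULT, frames=[3,1]
Step 2: ref 4 → FAULT (evict 3), frames=[4,1]
Step 3: ref 1 → HIT, frames=[4,1]
Step 4: ref 1 → HIT, frames=[4,1]
Step 5: ref 1 → HIT, frames=[4,1]
Step 6: ref 1 → HIT, frames=[4,1]
Step 7: ref 3 → FAULT (evict 4), frames=[3,1]
Step 8: ref 3 → HIT, frames=[3,1]
Step 9: ref 3 → HIT, frames=[3,1]
Step 10: ref 3 → HIT, frames=[3,1]
Total faults: 4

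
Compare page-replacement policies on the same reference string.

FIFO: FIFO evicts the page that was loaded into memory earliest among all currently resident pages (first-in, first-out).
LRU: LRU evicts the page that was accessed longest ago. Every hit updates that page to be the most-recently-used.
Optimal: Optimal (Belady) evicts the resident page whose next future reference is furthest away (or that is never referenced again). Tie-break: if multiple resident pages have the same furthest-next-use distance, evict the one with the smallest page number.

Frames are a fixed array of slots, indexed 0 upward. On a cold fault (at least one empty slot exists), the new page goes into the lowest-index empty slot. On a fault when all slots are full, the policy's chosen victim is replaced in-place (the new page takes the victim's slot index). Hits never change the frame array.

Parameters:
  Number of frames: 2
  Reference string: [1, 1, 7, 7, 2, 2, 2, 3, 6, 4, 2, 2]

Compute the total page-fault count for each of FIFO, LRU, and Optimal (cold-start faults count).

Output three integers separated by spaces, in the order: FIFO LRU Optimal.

--- FIFO ---
  step 0: ref 1 -> FAULT, frames=[1,-] (faults so far: 1)
  step 1: ref 1 -> HIT, frames=[1,-] (faults so far: 1)
  step 2: ref 7 -> FAULT, frames=[1,7] (faults so far: 2)
  step 3: ref 7 -> HIT, frames=[1,7] (faults so far: 2)
  step 4: ref 2 -> FAULT, evict 1, frames=[2,7] (faults so far: 3)
  step 5: ref 2 -> HIT, frames=[2,7] (faults so far: 3)
  step 6: ref 2 -> HIT, frames=[2,7] (faults so far: 3)
  step 7: ref 3 -> FAULT, evict 7, frames=[2,3] (faults so far: 4)
  step 8: ref 6 -> FAULT, evict 2, frames=[6,3] (faults so far: 5)
  step 9: ref 4 -> FAULT, evict 3, frames=[6,4] (faults so far: 6)
  step 10: ref 2 -> FAULT, evict 6, frames=[2,4] (faults so far: 7)
  step 11: ref 2 -> HIT, frames=[2,4] (faults so far: 7)
  FIFO total faults: 7
--- LRU ---
  step 0: ref 1 -> FAULT, frames=[1,-] (faults so far: 1)
  step 1: ref 1 -> HIT, frames=[1,-] (faults so far: 1)
  step 2: ref 7 -> FAULT, frames=[1,7] (faults so far: 2)
  step 3: ref 7 -> HIT, frames=[1,7] (faults so far: 2)
  step 4: ref 2 -> FAULT, evict 1, frames=[2,7] (faults so far: 3)
  step 5: ref 2 -> HIT, frames=[2,7] (faults so far: 3)
  step 6: ref 2 -> HIT, frames=[2,7] (faults so far: 3)
  step 7: ref 3 -> FAULT, evict 7, frames=[2,3] (faults so far: 4)
  step 8: ref 6 -> FAULT, evict 2, frames=[6,3] (faults so far: 5)
  step 9: ref 4 -> FAULT, evict 3, frames=[6,4] (faults so far: 6)
  step 10: ref 2 -> FAULT, evict 6, frames=[2,4] (faults so far: 7)
  step 11: ref 2 -> HIT, frames=[2,4] (faults so far: 7)
  LRU total faults: 7
--- Optimal ---
  step 0: ref 1 -> FAULT, frames=[1,-] (faults so far: 1)
  step 1: ref 1 -> HIT, frames=[1,-] (faults so far: 1)
  step 2: ref 7 -> FAULT, frames=[1,7] (faults so far: 2)
  step 3: ref 7 -> HIT, frames=[1,7] (faults so far: 2)
  step 4: ref 2 -> FAULT, evict 1, frames=[2,7] (faults so far: 3)
  step 5: ref 2 -> HIT, frames=[2,7] (faults so far: 3)
  step 6: ref 2 -> HIT, frames=[2,7] (faults so far: 3)
  step 7: ref 3 -> FAULT, evict 7, frames=[2,3] (faults so far: 4)
  step 8: ref 6 -> FAULT, evict 3, frames=[2,6] (faults so far: 5)
  step 9: ref 4 -> FAULT, evict 6, frames=[2,4] (faults so far: 6)
  step 10: ref 2 -> HIT, frames=[2,4] (faults so far: 6)
  step 11: ref 2 -> HIT, frames=[2,4] (faults so far: 6)
  Optimal total faults: 6

Answer: 7 7 6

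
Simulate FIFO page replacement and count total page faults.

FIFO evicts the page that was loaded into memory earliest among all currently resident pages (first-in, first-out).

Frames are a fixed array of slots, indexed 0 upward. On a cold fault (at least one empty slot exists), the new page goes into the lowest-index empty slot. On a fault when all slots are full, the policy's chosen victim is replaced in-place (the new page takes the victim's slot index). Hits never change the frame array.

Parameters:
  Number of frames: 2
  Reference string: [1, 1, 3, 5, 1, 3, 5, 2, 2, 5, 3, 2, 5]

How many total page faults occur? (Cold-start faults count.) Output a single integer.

Step 0: ref 1 → FAULT, frames=[1,-]
Step 1: ref 1 → HIT, frames=[1,-]
Step 2: ref 3 → FAULT, frames=[1,3]
Step 3: ref 5 → FAULT (evict 1), frames=[5,3]
Step 4: ref 1 → FAULT (evict 3), frames=[5,1]
Step 5: ref 3 → FAULT (evict 5), frames=[3,1]
Step 6: ref 5 → FAULT (evict 1), frames=[3,5]
Step 7: ref 2 → FAULT (evict 3), frames=[2,5]
Step 8: ref 2 → HIT, frames=[2,5]
Step 9: ref 5 → HIT, frames=[2,5]
Step 10: ref 3 → FAULT (evict 5), frames=[2,3]
Step 11: ref 2 → HIT, frames=[2,3]
Step 12: ref 5 → FAULT (evict 2), frames=[5,3]
Total faults: 9

Answer: 9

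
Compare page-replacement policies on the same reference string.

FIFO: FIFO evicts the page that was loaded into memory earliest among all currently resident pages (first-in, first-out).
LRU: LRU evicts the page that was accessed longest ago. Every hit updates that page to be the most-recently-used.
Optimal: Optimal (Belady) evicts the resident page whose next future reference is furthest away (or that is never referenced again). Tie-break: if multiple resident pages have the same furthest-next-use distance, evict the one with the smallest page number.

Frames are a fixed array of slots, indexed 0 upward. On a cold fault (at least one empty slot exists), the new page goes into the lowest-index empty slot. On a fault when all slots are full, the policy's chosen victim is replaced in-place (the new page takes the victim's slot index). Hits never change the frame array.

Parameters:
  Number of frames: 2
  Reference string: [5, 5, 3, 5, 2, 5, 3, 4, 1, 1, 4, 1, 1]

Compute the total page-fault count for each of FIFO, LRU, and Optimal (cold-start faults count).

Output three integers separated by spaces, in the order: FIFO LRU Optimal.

--- FIFO ---
  step 0: ref 5 -> FAULT, frames=[5,-] (faults so far: 1)
  step 1: ref 5 -> HIT, frames=[5,-] (faults so far: 1)
  step 2: ref 3 -> FAULT, frames=[5,3] (faults so far: 2)
  step 3: ref 5 -> HIT, frames=[5,3] (faults so far: 2)
  step 4: ref 2 -> FAULT, evict 5, frames=[2,3] (faults so far: 3)
  step 5: ref 5 -> FAULT, evict 3, frames=[2,5] (faults so far: 4)
  step 6: ref 3 -> FAULT, evict 2, frames=[3,5] (faults so far: 5)
  step 7: ref 4 -> FAULT, evict 5, frames=[3,4] (faults so far: 6)
  step 8: ref 1 -> FAULT, evict 3, frames=[1,4] (faults so far: 7)
  step 9: ref 1 -> HIT, frames=[1,4] (faults so far: 7)
  step 10: ref 4 -> HIT, frames=[1,4] (faults so far: 7)
  step 11: ref 1 -> HIT, frames=[1,4] (faults so far: 7)
  step 12: ref 1 -> HIT, frames=[1,4] (faults so far: 7)
  FIFO total faults: 7
--- LRU ---
  step 0: ref 5 -> FAULT, frames=[5,-] (faults so far: 1)
  step 1: ref 5 -> HIT, frames=[5,-] (faults so far: 1)
  step 2: ref 3 -> FAULT, frames=[5,3] (faults so far: 2)
  step 3: ref 5 -> HIT, frames=[5,3] (faults so far: 2)
  step 4: ref 2 -> FAULT, evict 3, frames=[5,2] (faults so far: 3)
  step 5: ref 5 -> HIT, frames=[5,2] (faults so far: 3)
  step 6: ref 3 -> FAULT, evict 2, frames=[5,3] (faults so far: 4)
  step 7: ref 4 -> FAULT, evict 5, frames=[4,3] (faults so far: 5)
  step 8: ref 1 -> FAULT, evict 3, frames=[4,1] (faults so far: 6)
  step 9: ref 1 -> HIT, frames=[4,1] (faults so far: 6)
  step 10: ref 4 -> HIT, frames=[4,1] (faults so far: 6)
  step 11: ref 1 -> HIT, frames=[4,1] (faults so far: 6)
  step 12: ref 1 -> HIT, frames=[4,1] (faults so far: 6)
  LRU total faults: 6
--- Optimal ---
  step 0: ref 5 -> FAULT, frames=[5,-] (faults so far: 1)
  step 1: ref 5 -> HIT, frames=[5,-] (faults so far: 1)
  step 2: ref 3 -> FAULT, frames=[5,3] (faults so far: 2)
  step 3: ref 5 -> HIT, frames=[5,3] (faults so far: 2)
  step 4: ref 2 -> FAULT, evict 3, frames=[5,2] (faults so far: 3)
  step 5: ref 5 -> HIT, frames=[5,2] (faults so far: 3)
  step 6: ref 3 -> FAULT, evict 2, frames=[5,3] (faults so far: 4)
  step 7: ref 4 -> FAULT, evict 3, frames=[5,4] (faults so far: 5)
  step 8: ref 1 -> FAULT, evict 5, frames=[1,4] (faults so far: 6)
  step 9: ref 1 -> HIT, frames=[1,4] (faults so far: 6)
  step 10: ref 4 -> HIT, frames=[1,4] (faults so far: 6)
  step 11: ref 1 -> HIT, frames=[1,4] (faults so far: 6)
  step 12: ref 1 -> HIT, frames=[1,4] (faults so far: 6)
  Optimal total faults: 6

Answer: 7 6 6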